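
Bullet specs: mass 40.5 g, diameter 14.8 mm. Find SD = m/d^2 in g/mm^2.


SD = m/d^2 = 40.5/14.8^2 = 0.1849 g/mm^2

0.1849 g/mm^2


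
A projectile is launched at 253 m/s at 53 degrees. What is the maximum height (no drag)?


H = (v0*sin(theta))^2 / (2g) = (253*sin(53°))^2 / (2*9.81) = 2081 m

2081 m


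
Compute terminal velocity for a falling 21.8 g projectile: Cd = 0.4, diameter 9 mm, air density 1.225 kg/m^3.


A = pi*(d/2)^2 = pi*(9/2000)^2 = 6.36173e-05 m^2
vt = sqrt(2mg/(Cd*rho*A)) = sqrt(2*0.0218*9.81/(0.4 * 1.225 * 6.36173e-05)) = 117.1 m/s

117.1 m/s


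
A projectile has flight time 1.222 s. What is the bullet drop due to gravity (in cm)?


drop = 0.5*g*t^2 = 0.5*9.81*1.222^2 = 7.32456 m ≈ 732.5 cm

732.5 cm


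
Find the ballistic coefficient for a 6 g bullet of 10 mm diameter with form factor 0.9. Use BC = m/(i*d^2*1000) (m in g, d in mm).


BC = m/(i*d^2*1000) = 6/(0.9 * 10^2 * 1000) = 6.667e-05

6.667e-05


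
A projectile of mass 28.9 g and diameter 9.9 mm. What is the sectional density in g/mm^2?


SD = m/d^2 = 28.9/9.9^2 = 0.2949 g/mm^2

0.2949 g/mm^2


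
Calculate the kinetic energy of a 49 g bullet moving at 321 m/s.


E = 0.5*m*v^2 = 0.5*0.049*321^2 = 2525 J

2525 J


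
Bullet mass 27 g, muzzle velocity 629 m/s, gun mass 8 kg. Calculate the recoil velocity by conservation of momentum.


v_recoil = m_p * v_p / m_gun = 0.027 * 629 / 8 = 2.123 m/s

2.123 m/s


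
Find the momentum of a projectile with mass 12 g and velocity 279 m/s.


p = m*v = 0.012*279 = 3.348 kg·m/s

3.348 kg·m/s


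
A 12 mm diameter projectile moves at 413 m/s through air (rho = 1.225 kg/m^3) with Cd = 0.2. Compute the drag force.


A = pi*(d/2)^2 = pi*(12/2000)^2 = 1.13097e-04 m^2
Fd = 0.5*Cd*rho*A*v^2 = 0.5*0.2*1.225*1.13097e-04*413^2 = 2.363 N

2.363 N


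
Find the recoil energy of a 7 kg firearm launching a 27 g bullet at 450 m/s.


v_r = m_p*v_p/m_gun = 0.027*450/7 = 1.73571 m/s, E_r = 0.5*m_gun*v_r^2 = 0.5*7*1.73571^2 = 10.54 J

10.54 J


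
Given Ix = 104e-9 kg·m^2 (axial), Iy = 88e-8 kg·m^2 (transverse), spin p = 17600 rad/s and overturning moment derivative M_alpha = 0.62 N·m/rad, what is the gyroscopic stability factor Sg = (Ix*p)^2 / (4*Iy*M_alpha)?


Sg = Ix^2 * p^2 / (4 * Iy * M_alpha) = (104e-9)^2 * 17600^2 / (4 * 88e-8 * 0.62) = 1.535

1.535


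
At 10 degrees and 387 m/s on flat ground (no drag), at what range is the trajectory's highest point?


R = v0^2*sin(2*theta)/g = 387^2*sin(2*10°)/9.81 = 5221.61 m
apex_dist = R/2 = 5221.61/2 = 2611 m

2611 m


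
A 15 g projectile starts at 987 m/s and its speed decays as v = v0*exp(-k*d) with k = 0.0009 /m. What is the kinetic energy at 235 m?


v = v0*exp(-k*d) = 987*exp(-0.0009*235) = 798.847 m/s
E = 0.5*m*v^2 = 0.5*0.015*798.847^2 = 4786 J

4786 J


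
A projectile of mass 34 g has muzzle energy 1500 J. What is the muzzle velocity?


v = sqrt(2*E/m) = sqrt(2*1500/0.034) = 297 m/s

297 m/s


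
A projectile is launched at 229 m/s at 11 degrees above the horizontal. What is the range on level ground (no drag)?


R = v0^2 * sin(2*theta) / g = 229^2 * sin(2*11°) / 9.81 = 2003 m

2003 m


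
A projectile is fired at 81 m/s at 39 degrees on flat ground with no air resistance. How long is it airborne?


T = 2*v0*sin(theta)/g = 2*81*sin(39°)/9.81 = 10.39 s

10.39 s


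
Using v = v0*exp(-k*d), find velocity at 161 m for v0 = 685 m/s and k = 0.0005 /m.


v = v0*exp(-k*d) = 685*exp(-0.0005*161) = 632 m/s

632 m/s


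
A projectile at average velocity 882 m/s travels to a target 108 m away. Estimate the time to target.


t = d/v = 108/882 = 0.1224 s

0.1224 s


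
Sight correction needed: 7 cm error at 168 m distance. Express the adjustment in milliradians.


1 mrad subtends 1 cm per 10 m of range, so adj = error_cm / (dist_m / 10) = 7 / (168/10) = 0.4167 mrad

0.4167 mrad


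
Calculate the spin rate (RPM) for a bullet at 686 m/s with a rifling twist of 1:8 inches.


twist_m = 8*0.0254 = 0.2032 m
spin = v/twist = 686/0.2032 = 3375.984 rev/s
RPM = spin*60 = 3375.984*60 ≈ 202559 RPM

202559 RPM


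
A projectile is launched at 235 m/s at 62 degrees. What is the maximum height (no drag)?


H = (v0*sin(theta))^2 / (2g) = (235*sin(62°))^2 / (2*9.81) = 2194 m

2194 m


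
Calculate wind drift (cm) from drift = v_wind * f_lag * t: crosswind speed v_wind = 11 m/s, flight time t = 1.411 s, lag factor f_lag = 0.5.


drift = v_wind * lag * t = 11 * 0.5 * 1.411 = 7.7605 m ≈ 776.1 cm

776.1 cm


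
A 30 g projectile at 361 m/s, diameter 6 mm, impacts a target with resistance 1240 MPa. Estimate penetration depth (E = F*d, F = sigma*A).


A = pi*(d/2)^2 = pi*(6/2)^2 = 28.2743 mm^2
E = 0.5*m*v^2 = 0.5*0.03*361^2 = 1954.81 J
depth = E/(sigma*A) = 1954.81 J / (1240 MPa * 28.2743 mm^2) = 1954.81/(1240 * 28.2743) m = 0.055756 m ≈ 55.76 mm

55.76 mm


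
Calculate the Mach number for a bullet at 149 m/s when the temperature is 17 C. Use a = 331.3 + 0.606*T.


a = 331.3 + 0.606*(17) = 341.602 m/s
M = v/a = 149/341.602 = 0.4362

0.4362


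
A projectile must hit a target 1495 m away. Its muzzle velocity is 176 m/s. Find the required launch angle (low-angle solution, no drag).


sin(2*theta) = R*g/v0^2 = 1495*9.81/176^2 = 0.473462, theta = arcsin(0.473462)/2 = 14.13°

14.13 degrees


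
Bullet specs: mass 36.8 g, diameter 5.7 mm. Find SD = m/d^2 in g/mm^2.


SD = m/d^2 = 36.8/5.7^2 = 1.133 g/mm^2

1.133 g/mm^2


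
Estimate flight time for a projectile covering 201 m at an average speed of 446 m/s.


t = d/v = 201/446 = 0.4507 s

0.4507 s


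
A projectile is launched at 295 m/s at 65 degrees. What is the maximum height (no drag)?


H = (v0*sin(theta))^2 / (2g) = (295*sin(65°))^2 / (2*9.81) = 3643 m

3643 m


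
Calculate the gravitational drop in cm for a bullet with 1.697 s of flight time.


drop = 0.5*g*t^2 = 0.5*9.81*1.697^2 = 14.1255 m ≈ 1413 cm

1413 cm


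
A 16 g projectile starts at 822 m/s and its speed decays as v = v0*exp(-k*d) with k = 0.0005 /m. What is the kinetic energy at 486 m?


v = v0*exp(-k*d) = 822*exp(-0.0005*486) = 644.671 m/s
E = 0.5*m*v^2 = 0.5*0.016*644.671^2 = 3325 J

3325 J


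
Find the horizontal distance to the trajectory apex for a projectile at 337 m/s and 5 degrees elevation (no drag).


R = v0^2*sin(2*theta)/g = 337^2*sin(2*5°)/9.81 = 2010.3 m
apex_dist = R/2 = 2010.3/2 = 1005 m

1005 m


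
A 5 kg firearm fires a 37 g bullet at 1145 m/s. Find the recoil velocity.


v_recoil = m_p * v_p / m_gun = 0.037 * 1145 / 5 = 8.473 m/s

8.473 m/s


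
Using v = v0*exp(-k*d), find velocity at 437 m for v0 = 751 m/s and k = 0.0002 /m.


v = v0*exp(-k*d) = 751*exp(-0.0002*437) = 688.1 m/s

688.1 m/s


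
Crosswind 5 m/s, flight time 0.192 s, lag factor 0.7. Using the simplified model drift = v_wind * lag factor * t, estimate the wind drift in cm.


drift = v_wind * lag * t = 5 * 0.7 * 0.192 = 0.672 m ≈ 67.2 cm

67.2 cm


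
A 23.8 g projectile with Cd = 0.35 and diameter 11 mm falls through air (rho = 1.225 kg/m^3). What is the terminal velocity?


A = pi*(d/2)^2 = pi*(11/2000)^2 = 9.50332e-05 m^2
vt = sqrt(2mg/(Cd*rho*A)) = sqrt(2*0.0238*9.81/(0.35 * 1.225 * 9.50332e-05)) = 107.1 m/s

107.1 m/s


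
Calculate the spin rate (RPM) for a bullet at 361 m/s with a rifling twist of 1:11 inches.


twist_m = 11*0.0254 = 0.2794 m
spin = v/twist = 361/0.2794 = 1292.054 rev/s
RPM = spin*60 = 1292.054*60 ≈ 77523 RPM

77523 RPM


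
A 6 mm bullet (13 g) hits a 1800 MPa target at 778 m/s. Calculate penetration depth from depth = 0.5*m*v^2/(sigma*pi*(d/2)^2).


A = pi*(d/2)^2 = pi*(6/2)^2 = 28.2743 mm^2
E = 0.5*m*v^2 = 0.5*0.013*778^2 = 3934.35 J
depth = E/(sigma*A) = 3934.35 J / (1800 MPa * 28.2743 mm^2) = 3934.35/(1800 * 28.2743) m = 0.077305 m ≈ 77.31 mm

77.31 mm


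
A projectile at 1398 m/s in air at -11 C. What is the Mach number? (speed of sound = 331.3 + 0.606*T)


a = 331.3 + 0.606*(-11) = 324.634 m/s
M = v/a = 1398/324.634 = 4.306

4.306


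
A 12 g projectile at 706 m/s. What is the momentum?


p = m*v = 0.012*706 = 8.472 kg·m/s

8.472 kg·m/s


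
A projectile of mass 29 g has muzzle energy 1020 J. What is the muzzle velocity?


v = sqrt(2*E/m) = sqrt(2*1020/0.029) = 265.2 m/s

265.2 m/s


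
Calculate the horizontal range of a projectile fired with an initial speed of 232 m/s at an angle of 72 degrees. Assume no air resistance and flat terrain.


R = v0^2 * sin(2*theta) / g = 232^2 * sin(2*72°) / 9.81 = 3225 m

3225 m


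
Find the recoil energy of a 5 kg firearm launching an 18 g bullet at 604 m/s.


v_r = m_p*v_p/m_gun = 0.018*604/5 = 2.1744 m/s, E_r = 0.5*m_gun*v_r^2 = 0.5*5*2.1744^2 = 11.82 J

11.82 J


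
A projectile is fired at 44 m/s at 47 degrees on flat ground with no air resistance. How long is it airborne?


T = 2*v0*sin(theta)/g = 2*44*sin(47°)/9.81 = 6.561 s

6.561 s


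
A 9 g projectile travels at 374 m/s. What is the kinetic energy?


E = 0.5*m*v^2 = 0.5*0.009*374^2 = 629.4 J

629.4 J


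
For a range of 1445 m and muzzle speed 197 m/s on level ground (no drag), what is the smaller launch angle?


sin(2*theta) = R*g/v0^2 = 1445*9.81/197^2 = 0.365262, theta = arcsin(0.365262)/2 = 10.71°

10.71 degrees


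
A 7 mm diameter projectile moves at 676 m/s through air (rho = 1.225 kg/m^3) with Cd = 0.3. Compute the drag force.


A = pi*(d/2)^2 = pi*(7/2000)^2 = 3.84845e-05 m^2
Fd = 0.5*Cd*rho*A*v^2 = 0.5*0.3*1.225*3.84845e-05*676^2 = 3.232 N

3.232 N


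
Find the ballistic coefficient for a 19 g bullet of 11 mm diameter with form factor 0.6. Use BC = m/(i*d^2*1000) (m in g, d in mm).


BC = m/(i*d^2*1000) = 19/(0.6 * 11^2 * 1000) = 0.0002617

0.0002617


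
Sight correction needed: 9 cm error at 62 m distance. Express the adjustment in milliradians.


1 mrad subtends 1 cm per 10 m of range, so adj = error_cm / (dist_m / 10) = 9 / (62/10) = 1.452 mrad

1.452 mrad


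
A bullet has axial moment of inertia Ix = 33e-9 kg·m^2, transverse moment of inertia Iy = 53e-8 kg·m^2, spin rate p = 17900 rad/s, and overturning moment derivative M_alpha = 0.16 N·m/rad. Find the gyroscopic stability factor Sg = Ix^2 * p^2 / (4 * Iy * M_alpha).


Sg = Ix^2 * p^2 / (4 * Iy * M_alpha) = (33e-9)^2 * 17900^2 / (4 * 53e-8 * 0.16) = 1.029

1.029


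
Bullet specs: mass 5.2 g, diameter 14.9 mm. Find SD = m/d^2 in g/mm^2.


SD = m/d^2 = 5.2/14.9^2 = 0.02342 g/mm^2

0.02342 g/mm^2


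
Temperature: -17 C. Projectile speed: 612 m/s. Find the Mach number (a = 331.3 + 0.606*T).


a = 331.3 + 0.606*(-17) = 320.998 m/s
M = v/a = 612/320.998 = 1.907

1.907


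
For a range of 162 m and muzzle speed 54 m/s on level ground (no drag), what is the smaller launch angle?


sin(2*theta) = R*g/v0^2 = 162*9.81/54^2 = 0.545, theta = arcsin(0.545)/2 = 16.51°

16.51 degrees


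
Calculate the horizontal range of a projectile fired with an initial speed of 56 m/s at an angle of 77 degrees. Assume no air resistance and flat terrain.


R = v0^2 * sin(2*theta) / g = 56^2 * sin(2*77°) / 9.81 = 140.1 m

140.1 m


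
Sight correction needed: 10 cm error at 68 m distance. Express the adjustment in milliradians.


1 mrad subtends 1 cm per 10 m of range, so adj = error_cm / (dist_m / 10) = 10 / (68/10) = 1.471 mrad

1.471 mrad


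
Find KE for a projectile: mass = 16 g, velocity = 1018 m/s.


E = 0.5*m*v^2 = 0.5*0.016*1018^2 = 8291 J

8291 J


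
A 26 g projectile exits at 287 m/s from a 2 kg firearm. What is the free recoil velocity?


v_recoil = m_p * v_p / m_gun = 0.026 * 287 / 2 = 3.731 m/s

3.731 m/s


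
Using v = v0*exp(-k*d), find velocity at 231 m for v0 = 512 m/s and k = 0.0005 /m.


v = v0*exp(-k*d) = 512*exp(-0.0005*231) = 456.2 m/s

456.2 m/s


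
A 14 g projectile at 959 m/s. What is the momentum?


p = m*v = 0.014*959 = 13.43 kg·m/s

13.43 kg·m/s


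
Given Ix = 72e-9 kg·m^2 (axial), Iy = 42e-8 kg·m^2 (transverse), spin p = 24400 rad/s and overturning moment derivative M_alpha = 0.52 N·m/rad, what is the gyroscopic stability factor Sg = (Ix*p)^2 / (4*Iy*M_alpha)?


Sg = Ix^2 * p^2 / (4 * Iy * M_alpha) = (72e-9)^2 * 24400^2 / (4 * 42e-8 * 0.52) = 3.533

3.533


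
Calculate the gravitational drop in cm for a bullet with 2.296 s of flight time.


drop = 0.5*g*t^2 = 0.5*9.81*2.296^2 = 25.8573 m ≈ 2586 cm

2586 cm


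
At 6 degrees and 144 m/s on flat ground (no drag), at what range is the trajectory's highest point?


R = v0^2*sin(2*theta)/g = 144^2*sin(2*6°)/9.81 = 439.476 m
apex_dist = R/2 = 439.476/2 = 219.7 m

219.7 m


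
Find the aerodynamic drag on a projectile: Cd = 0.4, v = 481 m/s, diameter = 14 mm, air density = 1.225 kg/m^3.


A = pi*(d/2)^2 = pi*(14/2000)^2 = 1.53938e-04 m^2
Fd = 0.5*Cd*rho*A*v^2 = 0.5*0.4*1.225*1.53938e-04*481^2 = 8.726 N

8.726 N


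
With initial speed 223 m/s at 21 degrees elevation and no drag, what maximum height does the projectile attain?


H = (v0*sin(theta))^2 / (2g) = (223*sin(21°))^2 / (2*9.81) = 325.5 m

325.5 m


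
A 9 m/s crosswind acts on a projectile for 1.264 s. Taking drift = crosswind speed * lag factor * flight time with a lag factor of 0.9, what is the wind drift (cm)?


drift = v_wind * lag * t = 9 * 0.9 * 1.264 = 10.2384 m ≈ 1024 cm

1024 cm


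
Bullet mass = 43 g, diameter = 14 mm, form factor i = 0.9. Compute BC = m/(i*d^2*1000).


BC = m/(i*d^2*1000) = 43/(0.9 * 14^2 * 1000) = 0.0002438

0.0002438


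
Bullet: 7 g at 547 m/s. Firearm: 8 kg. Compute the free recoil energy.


v_r = m_p*v_p/m_gun = 0.007*547/8 = 0.478625 m/s, E_r = 0.5*m_gun*v_r^2 = 0.5*8*0.478625^2 = 0.9163 J

0.9163 J


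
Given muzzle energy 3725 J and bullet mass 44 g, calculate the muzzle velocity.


v = sqrt(2*E/m) = sqrt(2*3725/0.044) = 411.5 m/s

411.5 m/s


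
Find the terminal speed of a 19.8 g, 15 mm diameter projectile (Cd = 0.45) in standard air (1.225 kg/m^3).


A = pi*(d/2)^2 = pi*(15/2000)^2 = 1.76715e-04 m^2
vt = sqrt(2mg/(Cd*rho*A)) = sqrt(2*0.0198*9.81/(0.45 * 1.225 * 1.76715e-04)) = 63.15 m/s

63.15 m/s


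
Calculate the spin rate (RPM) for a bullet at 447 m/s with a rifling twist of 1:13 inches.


twist_m = 13*0.0254 = 0.3302 m
spin = v/twist = 447/0.3302 = 1353.725 rev/s
RPM = spin*60 = 1353.725*60 ≈ 81224 RPM

81224 RPM


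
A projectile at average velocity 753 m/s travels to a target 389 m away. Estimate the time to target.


t = d/v = 389/753 = 0.5166 s

0.5166 s


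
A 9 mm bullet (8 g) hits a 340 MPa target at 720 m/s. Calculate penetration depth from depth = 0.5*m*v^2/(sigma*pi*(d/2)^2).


A = pi*(d/2)^2 = pi*(9/2)^2 = 63.6173 mm^2
E = 0.5*m*v^2 = 0.5*0.008*720^2 = 2073.6 J
depth = E/(sigma*A) = 2073.6 J / (340 MPa * 63.6173 mm^2) = 2073.6/(340 * 63.6173) m = 0.0958674 m ≈ 95.87 mm

95.87 mm


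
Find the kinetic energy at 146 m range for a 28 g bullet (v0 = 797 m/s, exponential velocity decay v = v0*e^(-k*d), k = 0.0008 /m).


v = v0*exp(-k*d) = 797*exp(-0.0008*146) = 709.141 m/s
E = 0.5*m*v^2 = 0.5*0.028*709.141^2 = 7040 J

7040 J


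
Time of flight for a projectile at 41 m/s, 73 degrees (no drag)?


T = 2*v0*sin(theta)/g = 2*41*sin(73°)/9.81 = 7.994 s

7.994 s


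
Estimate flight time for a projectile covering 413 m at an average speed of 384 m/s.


t = d/v = 413/384 = 1.076 s

1.076 s


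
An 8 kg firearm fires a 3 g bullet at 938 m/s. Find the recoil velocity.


v_recoil = m_p * v_p / m_gun = 0.003 * 938 / 8 = 0.3518 m/s

0.3518 m/s


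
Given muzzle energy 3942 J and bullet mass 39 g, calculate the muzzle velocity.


v = sqrt(2*E/m) = sqrt(2*3942/0.039) = 449.6 m/s

449.6 m/s


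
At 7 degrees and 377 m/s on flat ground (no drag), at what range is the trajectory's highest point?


R = v0^2*sin(2*theta)/g = 377^2*sin(2*7°)/9.81 = 3505.01 m
apex_dist = R/2 = 3505.01/2 = 1753 m

1753 m


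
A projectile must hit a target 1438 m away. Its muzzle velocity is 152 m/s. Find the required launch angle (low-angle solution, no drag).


sin(2*theta) = R*g/v0^2 = 1438*9.81/152^2 = 0.610577, theta = arcsin(0.610577)/2 = 18.82°

18.82 degrees


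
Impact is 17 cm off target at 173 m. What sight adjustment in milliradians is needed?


1 mrad subtends 1 cm per 10 m of range, so adj = error_cm / (dist_m / 10) = 17 / (173/10) = 0.9827 mrad

0.9827 mrad


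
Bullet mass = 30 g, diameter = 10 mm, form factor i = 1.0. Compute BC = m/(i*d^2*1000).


BC = m/(i*d^2*1000) = 30/(1.0 * 10^2 * 1000) = 0.0003

0.0003


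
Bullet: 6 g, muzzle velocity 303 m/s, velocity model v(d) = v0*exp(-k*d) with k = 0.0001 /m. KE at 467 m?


v = v0*exp(-k*d) = 303*exp(-0.0001*467) = 289.175 m/s
E = 0.5*m*v^2 = 0.5*0.006*289.175^2 = 250.9 J

250.9 J


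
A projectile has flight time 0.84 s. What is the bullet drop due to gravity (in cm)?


drop = 0.5*g*t^2 = 0.5*9.81*0.84^2 = 3.46097 m ≈ 346.1 cm

346.1 cm


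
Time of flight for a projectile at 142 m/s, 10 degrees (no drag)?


T = 2*v0*sin(theta)/g = 2*142*sin(10°)/9.81 = 5.027 s

5.027 s


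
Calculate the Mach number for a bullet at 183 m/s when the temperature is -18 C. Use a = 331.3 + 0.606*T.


a = 331.3 + 0.606*(-18) = 320.392 m/s
M = v/a = 183/320.392 = 0.5712

0.5712


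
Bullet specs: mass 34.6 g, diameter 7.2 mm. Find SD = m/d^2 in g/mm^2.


SD = m/d^2 = 34.6/7.2^2 = 0.6674 g/mm^2

0.6674 g/mm^2


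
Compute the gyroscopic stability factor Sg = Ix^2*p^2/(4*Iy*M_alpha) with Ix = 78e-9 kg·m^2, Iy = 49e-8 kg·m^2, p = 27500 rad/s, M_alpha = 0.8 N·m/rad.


Sg = Ix^2 * p^2 / (4 * Iy * M_alpha) = (78e-9)^2 * 27500^2 / (4 * 49e-8 * 0.8) = 2.934

2.934


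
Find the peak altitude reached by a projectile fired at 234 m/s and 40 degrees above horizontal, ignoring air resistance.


H = (v0*sin(theta))^2 / (2g) = (234*sin(40°))^2 / (2*9.81) = 1153 m

1153 m


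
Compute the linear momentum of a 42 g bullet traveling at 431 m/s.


p = m*v = 0.042*431 = 18.1 kg·m/s

18.1 kg·m/s


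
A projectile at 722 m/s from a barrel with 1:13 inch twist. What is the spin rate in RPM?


twist_m = 13*0.0254 = 0.3302 m
spin = v/twist = 722/0.3302 = 2186.554 rev/s
RPM = spin*60 = 2186.554*60 ≈ 131193 RPM

131193 RPM


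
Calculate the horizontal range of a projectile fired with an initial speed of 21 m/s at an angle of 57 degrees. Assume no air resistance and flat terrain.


R = v0^2 * sin(2*theta) / g = 21^2 * sin(2*57°) / 9.81 = 41.07 m

41.07 m


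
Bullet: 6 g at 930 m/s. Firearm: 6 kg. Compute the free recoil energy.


v_r = m_p*v_p/m_gun = 0.006*930/6 = 0.93 m/s, E_r = 0.5*m_gun*v_r^2 = 0.5*6*0.93^2 = 2.595 J

2.595 J


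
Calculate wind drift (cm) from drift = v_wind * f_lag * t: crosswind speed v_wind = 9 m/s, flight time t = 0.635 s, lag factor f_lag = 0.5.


drift = v_wind * lag * t = 9 * 0.5 * 0.635 = 2.8575 m ≈ 285.8 cm

285.8 cm


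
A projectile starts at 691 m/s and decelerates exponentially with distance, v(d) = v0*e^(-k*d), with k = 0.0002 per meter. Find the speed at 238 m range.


v = v0*exp(-k*d) = 691*exp(-0.0002*238) = 658.9 m/s

658.9 m/s


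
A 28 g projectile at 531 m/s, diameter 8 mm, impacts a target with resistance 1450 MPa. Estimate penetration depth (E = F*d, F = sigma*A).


A = pi*(d/2)^2 = pi*(8/2)^2 = 50.2655 mm^2
E = 0.5*m*v^2 = 0.5*0.028*531^2 = 3947.45 J
depth = E/(sigma*A) = 3947.45 J / (1450 MPa * 50.2655 mm^2) = 3947.45/(1450 * 50.2655) m = 0.0541601 m ≈ 54.16 mm

54.16 mm


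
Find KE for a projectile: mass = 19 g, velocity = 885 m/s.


E = 0.5*m*v^2 = 0.5*0.019*885^2 = 7441 J

7441 J


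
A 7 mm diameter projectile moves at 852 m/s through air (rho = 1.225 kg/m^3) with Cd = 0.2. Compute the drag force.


A = pi*(d/2)^2 = pi*(7/2000)^2 = 3.84845e-05 m^2
Fd = 0.5*Cd*rho*A*v^2 = 0.5*0.2*1.225*3.84845e-05*852^2 = 3.422 N

3.422 N


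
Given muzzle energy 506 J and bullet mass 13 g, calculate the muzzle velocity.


v = sqrt(2*E/m) = sqrt(2*506/0.013) = 279 m/s

279 m/s


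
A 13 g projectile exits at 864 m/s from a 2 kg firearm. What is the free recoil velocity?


v_recoil = m_p * v_p / m_gun = 0.013 * 864 / 2 = 5.616 m/s

5.616 m/s


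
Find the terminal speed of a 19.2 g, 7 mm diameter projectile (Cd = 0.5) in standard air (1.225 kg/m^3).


A = pi*(d/2)^2 = pi*(7/2000)^2 = 3.84845e-05 m^2
vt = sqrt(2mg/(Cd*rho*A)) = sqrt(2*0.0192*9.81/(0.5 * 1.225 * 3.84845e-05)) = 126.4 m/s

126.4 m/s


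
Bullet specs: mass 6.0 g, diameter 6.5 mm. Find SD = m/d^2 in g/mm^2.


SD = m/d^2 = 6.0/6.5^2 = 0.142 g/mm^2

0.142 g/mm^2


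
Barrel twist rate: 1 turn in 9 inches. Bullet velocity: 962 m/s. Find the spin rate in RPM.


twist_m = 9*0.0254 = 0.2286 m
spin = v/twist = 962/0.2286 = 4208.224 rev/s
RPM = spin*60 = 4208.224*60 ≈ 252493 RPM

252493 RPM


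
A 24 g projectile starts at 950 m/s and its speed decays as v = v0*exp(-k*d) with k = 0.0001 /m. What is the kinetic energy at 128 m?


v = v0*exp(-k*d) = 950*exp(-0.0001*128) = 937.917 m/s
E = 0.5*m*v^2 = 0.5*0.024*937.917^2 = 10556 J

10556 J


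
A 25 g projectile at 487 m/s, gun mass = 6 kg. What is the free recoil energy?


v_r = m_p*v_p/m_gun = 0.025*487/6 = 2.02917 m/s, E_r = 0.5*m_gun*v_r^2 = 0.5*6*2.02917^2 = 12.35 J

12.35 J


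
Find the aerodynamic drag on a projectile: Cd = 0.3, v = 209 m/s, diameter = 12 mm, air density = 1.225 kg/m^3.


A = pi*(d/2)^2 = pi*(12/2000)^2 = 1.13097e-04 m^2
Fd = 0.5*Cd*rho*A*v^2 = 0.5*0.3*1.225*1.13097e-04*209^2 = 0.9078 N

0.9078 N


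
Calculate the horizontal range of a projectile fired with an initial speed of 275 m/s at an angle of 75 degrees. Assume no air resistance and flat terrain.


R = v0^2 * sin(2*theta) / g = 275^2 * sin(2*75°) / 9.81 = 3854 m

3854 m


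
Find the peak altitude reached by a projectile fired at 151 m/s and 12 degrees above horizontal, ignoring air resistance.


H = (v0*sin(theta))^2 / (2g) = (151*sin(12°))^2 / (2*9.81) = 50.24 m

50.24 m


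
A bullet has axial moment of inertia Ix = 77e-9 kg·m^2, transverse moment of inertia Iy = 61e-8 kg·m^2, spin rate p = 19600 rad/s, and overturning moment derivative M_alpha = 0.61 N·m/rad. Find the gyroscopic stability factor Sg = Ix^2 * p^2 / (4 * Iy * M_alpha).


Sg = Ix^2 * p^2 / (4 * Iy * M_alpha) = (77e-9)^2 * 19600^2 / (4 * 61e-8 * 0.61) = 1.53

1.53


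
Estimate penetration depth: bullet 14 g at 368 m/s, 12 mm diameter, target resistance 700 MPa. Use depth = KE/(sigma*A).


A = pi*(d/2)^2 = pi*(12/2)^2 = 113.097 mm^2
E = 0.5*m*v^2 = 0.5*0.014*368^2 = 947.968 J
depth = E/(sigma*A) = 947.968 J / (700 MPa * 113.097 mm^2) = 947.968/(700 * 113.097) m = 0.0119741 m ≈ 11.97 mm

11.97 mm


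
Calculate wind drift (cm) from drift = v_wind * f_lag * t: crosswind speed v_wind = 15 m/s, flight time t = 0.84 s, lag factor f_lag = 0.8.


drift = v_wind * lag * t = 15 * 0.8 * 0.84 = 10.08 m ≈ 1008 cm

1008 cm


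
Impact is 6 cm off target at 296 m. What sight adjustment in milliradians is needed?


1 mrad subtends 1 cm per 10 m of range, so adj = error_cm / (dist_m / 10) = 6 / (296/10) = 0.2027 mrad

0.2027 mrad


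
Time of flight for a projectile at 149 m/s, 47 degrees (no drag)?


T = 2*v0*sin(theta)/g = 2*149*sin(47°)/9.81 = 22.22 s

22.22 s


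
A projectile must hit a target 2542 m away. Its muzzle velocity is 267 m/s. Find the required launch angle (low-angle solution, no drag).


sin(2*theta) = R*g/v0^2 = 2542*9.81/267^2 = 0.349802, theta = arcsin(0.349802)/2 = 10.24°

10.24 degrees


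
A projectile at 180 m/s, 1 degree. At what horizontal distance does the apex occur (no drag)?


R = v0^2*sin(2*theta)/g = 180^2*sin(2*1°)/9.81 = 115.264 m
apex_dist = R/2 = 115.264/2 = 57.63 m

57.63 m


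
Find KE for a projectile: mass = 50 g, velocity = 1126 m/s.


E = 0.5*m*v^2 = 0.5*0.05*1126^2 = 31697 J

31697 J


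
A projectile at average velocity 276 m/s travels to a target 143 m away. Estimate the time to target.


t = d/v = 143/276 = 0.5181 s

0.5181 s


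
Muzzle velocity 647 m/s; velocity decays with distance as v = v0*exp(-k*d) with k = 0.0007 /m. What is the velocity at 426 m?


v = v0*exp(-k*d) = 647*exp(-0.0007*426) = 480.2 m/s

480.2 m/s


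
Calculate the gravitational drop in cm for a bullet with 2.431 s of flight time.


drop = 0.5*g*t^2 = 0.5*9.81*2.431^2 = 28.9874 m ≈ 2899 cm

2899 cm


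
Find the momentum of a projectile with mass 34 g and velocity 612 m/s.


p = m*v = 0.034*612 = 20.81 kg·m/s

20.81 kg·m/s


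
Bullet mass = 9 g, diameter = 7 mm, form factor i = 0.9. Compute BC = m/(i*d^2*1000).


BC = m/(i*d^2*1000) = 9/(0.9 * 7^2 * 1000) = 0.0002041

0.0002041


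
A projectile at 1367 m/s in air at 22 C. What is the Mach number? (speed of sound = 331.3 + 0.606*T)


a = 331.3 + 0.606*(22) = 344.632 m/s
M = v/a = 1367/344.632 = 3.967

3.967


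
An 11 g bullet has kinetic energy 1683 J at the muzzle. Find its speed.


v = sqrt(2*E/m) = sqrt(2*1683/0.011) = 553.2 m/s

553.2 m/s


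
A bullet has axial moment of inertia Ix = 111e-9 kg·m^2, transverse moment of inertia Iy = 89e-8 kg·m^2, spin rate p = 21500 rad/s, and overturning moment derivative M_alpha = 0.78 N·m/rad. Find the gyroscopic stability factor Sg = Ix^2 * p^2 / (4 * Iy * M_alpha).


Sg = Ix^2 * p^2 / (4 * Iy * M_alpha) = (111e-9)^2 * 21500^2 / (4 * 89e-8 * 0.78) = 2.051

2.051


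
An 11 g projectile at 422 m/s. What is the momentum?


p = m*v = 0.011*422 = 4.642 kg·m/s

4.642 kg·m/s


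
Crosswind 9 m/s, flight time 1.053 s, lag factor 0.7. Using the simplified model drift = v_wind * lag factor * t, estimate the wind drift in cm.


drift = v_wind * lag * t = 9 * 0.7 * 1.053 = 6.6339 m ≈ 663.4 cm

663.4 cm


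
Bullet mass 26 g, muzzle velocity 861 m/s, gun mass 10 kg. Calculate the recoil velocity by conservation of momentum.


v_recoil = m_p * v_p / m_gun = 0.026 * 861 / 10 = 2.239 m/s

2.239 m/s


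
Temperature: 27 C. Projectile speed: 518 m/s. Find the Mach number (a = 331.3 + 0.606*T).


a = 331.3 + 0.606*(27) = 347.662 m/s
M = v/a = 518/347.662 = 1.49

1.49


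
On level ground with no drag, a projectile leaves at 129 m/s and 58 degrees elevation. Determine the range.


R = v0^2 * sin(2*theta) / g = 129^2 * sin(2*58°) / 9.81 = 1525 m

1525 m


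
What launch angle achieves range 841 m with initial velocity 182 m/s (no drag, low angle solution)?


sin(2*theta) = R*g/v0^2 = 841*9.81/182^2 = 0.24907, theta = arcsin(0.24907)/2 = 7.211°

7.211 degrees


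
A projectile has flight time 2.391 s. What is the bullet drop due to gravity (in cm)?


drop = 0.5*g*t^2 = 0.5*9.81*2.391^2 = 28.0413 m ≈ 2804 cm

2804 cm


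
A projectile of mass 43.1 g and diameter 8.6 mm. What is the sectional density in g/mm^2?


SD = m/d^2 = 43.1/8.6^2 = 0.5827 g/mm^2

0.5827 g/mm^2


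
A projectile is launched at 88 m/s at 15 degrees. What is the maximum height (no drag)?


H = (v0*sin(theta))^2 / (2g) = (88*sin(15°))^2 / (2*9.81) = 26.44 m

26.44 m


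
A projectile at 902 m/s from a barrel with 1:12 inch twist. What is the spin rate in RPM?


twist_m = 12*0.0254 = 0.3048 m
spin = v/twist = 902/0.3048 = 2959.318 rev/s
RPM = spin*60 = 2959.318*60 ≈ 177559 RPM

177559 RPM


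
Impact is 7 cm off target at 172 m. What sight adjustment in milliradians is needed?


1 mrad subtends 1 cm per 10 m of range, so adj = error_cm / (dist_m / 10) = 7 / (172/10) = 0.407 mrad

0.407 mrad


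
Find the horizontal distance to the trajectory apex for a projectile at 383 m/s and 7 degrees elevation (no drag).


R = v0^2*sin(2*theta)/g = 383^2*sin(2*7°)/9.81 = 3617.46 m
apex_dist = R/2 = 3617.46/2 = 1809 m

1809 m


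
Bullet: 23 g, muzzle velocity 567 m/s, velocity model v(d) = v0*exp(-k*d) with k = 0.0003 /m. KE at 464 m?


v = v0*exp(-k*d) = 567*exp(-0.0003*464) = 493.321 m/s
E = 0.5*m*v^2 = 0.5*0.023*493.321^2 = 2799 J

2799 J


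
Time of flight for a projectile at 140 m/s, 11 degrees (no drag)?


T = 2*v0*sin(theta)/g = 2*140*sin(11°)/9.81 = 5.446 s

5.446 s


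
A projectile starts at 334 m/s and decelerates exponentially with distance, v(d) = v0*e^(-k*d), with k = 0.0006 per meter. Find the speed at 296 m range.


v = v0*exp(-k*d) = 334*exp(-0.0006*296) = 279.7 m/s

279.7 m/s


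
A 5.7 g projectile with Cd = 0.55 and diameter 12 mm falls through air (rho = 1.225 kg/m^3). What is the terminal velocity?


A = pi*(d/2)^2 = pi*(12/2000)^2 = 1.13097e-04 m^2
vt = sqrt(2mg/(Cd*rho*A)) = sqrt(2*0.0057*9.81/(0.55 * 1.225 * 1.13097e-04)) = 38.31 m/s

38.31 m/s


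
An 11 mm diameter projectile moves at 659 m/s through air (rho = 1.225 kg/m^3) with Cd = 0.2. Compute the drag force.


A = pi*(d/2)^2 = pi*(11/2000)^2 = 9.50332e-05 m^2
Fd = 0.5*Cd*rho*A*v^2 = 0.5*0.2*1.225*9.50332e-05*659^2 = 5.056 N

5.056 N


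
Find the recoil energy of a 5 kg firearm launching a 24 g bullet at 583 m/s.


v_r = m_p*v_p/m_gun = 0.024*583/5 = 2.7984 m/s, E_r = 0.5*m_gun*v_r^2 = 0.5*5*2.7984^2 = 19.58 J

19.58 J


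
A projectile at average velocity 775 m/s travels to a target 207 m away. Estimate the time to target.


t = d/v = 207/775 = 0.2671 s

0.2671 s


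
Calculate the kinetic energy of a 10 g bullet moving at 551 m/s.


E = 0.5*m*v^2 = 0.5*0.01*551^2 = 1518 J

1518 J


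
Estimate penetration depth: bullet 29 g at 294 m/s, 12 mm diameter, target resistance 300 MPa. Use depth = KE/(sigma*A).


A = pi*(d/2)^2 = pi*(12/2)^2 = 113.097 mm^2
E = 0.5*m*v^2 = 0.5*0.029*294^2 = 1253.32 J
depth = E/(sigma*A) = 1253.32 J / (300 MPa * 113.097 mm^2) = 1253.32/(300 * 113.097) m = 0.0369393 m ≈ 36.94 mm

36.94 mm


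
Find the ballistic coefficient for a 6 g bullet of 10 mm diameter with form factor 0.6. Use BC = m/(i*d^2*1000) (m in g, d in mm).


BC = m/(i*d^2*1000) = 6/(0.6 * 10^2 * 1000) = 0.0001

0.0001


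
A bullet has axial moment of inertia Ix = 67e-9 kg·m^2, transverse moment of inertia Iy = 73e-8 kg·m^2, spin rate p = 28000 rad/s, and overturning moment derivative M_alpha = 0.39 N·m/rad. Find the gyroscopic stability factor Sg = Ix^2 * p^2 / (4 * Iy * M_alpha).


Sg = Ix^2 * p^2 / (4 * Iy * M_alpha) = (67e-9)^2 * 28000^2 / (4 * 73e-8 * 0.39) = 3.09

3.09


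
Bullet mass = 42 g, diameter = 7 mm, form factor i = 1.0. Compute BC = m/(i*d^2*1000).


BC = m/(i*d^2*1000) = 42/(1.0 * 7^2 * 1000) = 0.0008571

0.0008571


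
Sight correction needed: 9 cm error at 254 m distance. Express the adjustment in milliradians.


1 mrad subtends 1 cm per 10 m of range, so adj = error_cm / (dist_m / 10) = 9 / (254/10) = 0.3543 mrad

0.3543 mrad


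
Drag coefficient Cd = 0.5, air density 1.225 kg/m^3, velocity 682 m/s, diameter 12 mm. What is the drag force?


A = pi*(d/2)^2 = pi*(12/2000)^2 = 1.13097e-04 m^2
Fd = 0.5*Cd*rho*A*v^2 = 0.5*0.5*1.225*1.13097e-04*682^2 = 16.11 N

16.11 N


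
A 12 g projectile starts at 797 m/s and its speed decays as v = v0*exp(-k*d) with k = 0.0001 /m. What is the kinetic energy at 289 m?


v = v0*exp(-k*d) = 797*exp(-0.0001*289) = 774.296 m/s
E = 0.5*m*v^2 = 0.5*0.012*774.296^2 = 3597 J

3597 J


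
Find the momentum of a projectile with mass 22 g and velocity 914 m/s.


p = m*v = 0.022*914 = 20.11 kg·m/s

20.11 kg·m/s


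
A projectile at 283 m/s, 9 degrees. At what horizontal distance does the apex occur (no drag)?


R = v0^2*sin(2*theta)/g = 283^2*sin(2*9°)/9.81 = 2522.82 m
apex_dist = R/2 = 2522.82/2 = 1261 m

1261 m


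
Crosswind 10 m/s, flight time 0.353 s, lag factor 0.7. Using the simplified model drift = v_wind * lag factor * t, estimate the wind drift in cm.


drift = v_wind * lag * t = 10 * 0.7 * 0.353 = 2.471 m ≈ 247.1 cm

247.1 cm


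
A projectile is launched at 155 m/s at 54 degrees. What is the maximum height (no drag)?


H = (v0*sin(theta))^2 / (2g) = (155*sin(54°))^2 / (2*9.81) = 801.5 m

801.5 m


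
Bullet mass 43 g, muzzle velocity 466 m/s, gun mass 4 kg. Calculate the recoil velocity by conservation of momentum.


v_recoil = m_p * v_p / m_gun = 0.043 * 466 / 4 = 5.009 m/s

5.009 m/s


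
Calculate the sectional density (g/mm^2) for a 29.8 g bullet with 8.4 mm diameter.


SD = m/d^2 = 29.8/8.4^2 = 0.4223 g/mm^2

0.4223 g/mm^2


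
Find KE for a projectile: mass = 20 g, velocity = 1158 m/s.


E = 0.5*m*v^2 = 0.5*0.02*1158^2 = 13410 J

13410 J


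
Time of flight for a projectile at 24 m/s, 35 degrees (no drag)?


T = 2*v0*sin(theta)/g = 2*24*sin(35°)/9.81 = 2.806 s

2.806 s


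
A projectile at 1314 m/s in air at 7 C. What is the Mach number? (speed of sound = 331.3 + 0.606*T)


a = 331.3 + 0.606*(7) = 335.542 m/s
M = v/a = 1314/335.542 = 3.916

3.916


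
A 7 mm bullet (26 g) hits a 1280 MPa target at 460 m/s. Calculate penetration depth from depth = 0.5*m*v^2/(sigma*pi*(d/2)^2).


A = pi*(d/2)^2 = pi*(7/2)^2 = 38.4845 mm^2
E = 0.5*m*v^2 = 0.5*0.026*460^2 = 2750.8 J
depth = E/(sigma*A) = 2750.8 J / (1280 MPa * 38.4845 mm^2) = 2750.8/(1280 * 38.4845) m = 0.0558423 m ≈ 55.84 mm

55.84 mm


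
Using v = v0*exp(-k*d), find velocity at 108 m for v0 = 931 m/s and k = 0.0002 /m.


v = v0*exp(-k*d) = 931*exp(-0.0002*108) = 911.1 m/s

911.1 m/s


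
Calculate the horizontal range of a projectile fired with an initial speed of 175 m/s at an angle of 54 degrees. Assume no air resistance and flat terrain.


R = v0^2 * sin(2*theta) / g = 175^2 * sin(2*54°) / 9.81 = 2969 m

2969 m


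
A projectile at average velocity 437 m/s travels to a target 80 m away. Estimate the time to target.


t = d/v = 80/437 = 0.1831 s

0.1831 s


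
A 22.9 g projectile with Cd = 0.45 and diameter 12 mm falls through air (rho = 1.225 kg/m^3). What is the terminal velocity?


A = pi*(d/2)^2 = pi*(12/2000)^2 = 1.13097e-04 m^2
vt = sqrt(2mg/(Cd*rho*A)) = sqrt(2*0.0229*9.81/(0.45 * 1.225 * 1.13097e-04)) = 84.89 m/s

84.89 m/s


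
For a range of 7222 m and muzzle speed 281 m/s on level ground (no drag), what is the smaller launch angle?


sin(2*theta) = R*g/v0^2 = 7222*9.81/281^2 = 0.897251, theta = arcsin(0.897251)/2 = 31.9°

31.9 degrees


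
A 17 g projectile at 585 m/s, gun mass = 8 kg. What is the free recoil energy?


v_r = m_p*v_p/m_gun = 0.017*585/8 = 1.24313 m/s, E_r = 0.5*m_gun*v_r^2 = 0.5*8*1.24313^2 = 6.181 J

6.181 J


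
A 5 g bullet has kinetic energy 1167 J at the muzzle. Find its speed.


v = sqrt(2*E/m) = sqrt(2*1167/0.005) = 683.2 m/s

683.2 m/s


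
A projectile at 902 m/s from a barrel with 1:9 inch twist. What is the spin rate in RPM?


twist_m = 9*0.0254 = 0.2286 m
spin = v/twist = 902/0.2286 = 3945.757 rev/s
RPM = spin*60 = 3945.757*60 ≈ 236745 RPM

236745 RPM


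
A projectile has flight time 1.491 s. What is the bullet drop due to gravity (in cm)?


drop = 0.5*g*t^2 = 0.5*9.81*1.491^2 = 10.9042 m ≈ 1090 cm

1090 cm


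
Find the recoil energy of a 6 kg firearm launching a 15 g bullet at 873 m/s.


v_r = m_p*v_p/m_gun = 0.015*873/6 = 2.1825 m/s, E_r = 0.5*m_gun*v_r^2 = 0.5*6*2.1825^2 = 14.29 J

14.29 J


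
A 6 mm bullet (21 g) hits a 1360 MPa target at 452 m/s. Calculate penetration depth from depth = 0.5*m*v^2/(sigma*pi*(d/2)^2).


A = pi*(d/2)^2 = pi*(6/2)^2 = 28.2743 mm^2
E = 0.5*m*v^2 = 0.5*0.021*452^2 = 2145.19 J
depth = E/(sigma*A) = 2145.19 J / (1360 MPa * 28.2743 mm^2) = 2145.19/(1360 * 28.2743) m = 0.0557872 m ≈ 55.79 mm

55.79 mm


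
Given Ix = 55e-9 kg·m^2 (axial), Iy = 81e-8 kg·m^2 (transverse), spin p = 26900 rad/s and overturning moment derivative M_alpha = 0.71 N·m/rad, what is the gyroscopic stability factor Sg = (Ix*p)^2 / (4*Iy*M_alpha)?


Sg = Ix^2 * p^2 / (4 * Iy * M_alpha) = (55e-9)^2 * 26900^2 / (4 * 81e-8 * 0.71) = 0.9515

0.9515


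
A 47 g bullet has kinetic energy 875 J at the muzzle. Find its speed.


v = sqrt(2*E/m) = sqrt(2*875/0.047) = 193 m/s

193 m/s


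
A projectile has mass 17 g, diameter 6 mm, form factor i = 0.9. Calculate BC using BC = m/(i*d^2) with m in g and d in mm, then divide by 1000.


BC = m/(i*d^2*1000) = 17/(0.9 * 6^2 * 1000) = 0.0005247

0.0005247


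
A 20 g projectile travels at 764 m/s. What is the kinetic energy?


E = 0.5*m*v^2 = 0.5*0.02*764^2 = 5837 J

5837 J


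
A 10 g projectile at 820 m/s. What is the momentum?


p = m*v = 0.01*820 = 8.2 kg·m/s

8.2 kg·m/s


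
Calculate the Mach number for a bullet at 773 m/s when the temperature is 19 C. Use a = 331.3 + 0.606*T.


a = 331.3 + 0.606*(19) = 342.814 m/s
M = v/a = 773/342.814 = 2.255

2.255


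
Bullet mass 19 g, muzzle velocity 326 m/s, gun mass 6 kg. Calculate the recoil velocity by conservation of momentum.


v_recoil = m_p * v_p / m_gun = 0.019 * 326 / 6 = 1.032 m/s

1.032 m/s


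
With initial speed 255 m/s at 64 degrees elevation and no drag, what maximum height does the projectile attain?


H = (v0*sin(theta))^2 / (2g) = (255*sin(64°))^2 / (2*9.81) = 2677 m

2677 m


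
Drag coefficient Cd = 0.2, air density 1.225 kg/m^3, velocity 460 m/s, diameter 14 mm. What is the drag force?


A = pi*(d/2)^2 = pi*(14/2000)^2 = 1.53938e-04 m^2
Fd = 0.5*Cd*rho*A*v^2 = 0.5*0.2*1.225*1.53938e-04*460^2 = 3.99 N

3.99 N


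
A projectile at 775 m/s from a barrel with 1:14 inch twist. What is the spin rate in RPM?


twist_m = 14*0.0254 = 0.3556 m
spin = v/twist = 775/0.3556 = 2179.415 rev/s
RPM = spin*60 = 2179.415*60 ≈ 130765 RPM

130765 RPM


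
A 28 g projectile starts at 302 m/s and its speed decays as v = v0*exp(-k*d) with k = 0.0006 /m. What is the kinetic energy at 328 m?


v = v0*exp(-k*d) = 302*exp(-0.0006*328) = 248.049 m/s
E = 0.5*m*v^2 = 0.5*0.028*248.049^2 = 861.4 J

861.4 J


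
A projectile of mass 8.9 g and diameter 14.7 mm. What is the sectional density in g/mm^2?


SD = m/d^2 = 8.9/14.7^2 = 0.04119 g/mm^2

0.04119 g/mm^2


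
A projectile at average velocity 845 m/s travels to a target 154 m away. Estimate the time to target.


t = d/v = 154/845 = 0.1822 s

0.1822 s


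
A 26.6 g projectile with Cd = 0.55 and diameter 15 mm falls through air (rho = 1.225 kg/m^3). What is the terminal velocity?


A = pi*(d/2)^2 = pi*(15/2000)^2 = 1.76715e-04 m^2
vt = sqrt(2mg/(Cd*rho*A)) = sqrt(2*0.0266*9.81/(0.55 * 1.225 * 1.76715e-04)) = 66.21 m/s

66.21 m/s


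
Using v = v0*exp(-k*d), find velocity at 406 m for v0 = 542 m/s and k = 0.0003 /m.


v = v0*exp(-k*d) = 542*exp(-0.0003*406) = 479.8 m/s

479.8 m/s


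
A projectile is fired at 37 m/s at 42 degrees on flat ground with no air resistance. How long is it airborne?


T = 2*v0*sin(theta)/g = 2*37*sin(42°)/9.81 = 5.047 s

5.047 s


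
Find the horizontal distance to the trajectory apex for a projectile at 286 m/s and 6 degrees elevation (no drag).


R = v0^2*sin(2*theta)/g = 286^2*sin(2*6°)/9.81 = 1733.57 m
apex_dist = R/2 = 1733.57/2 = 866.8 m

866.8 m


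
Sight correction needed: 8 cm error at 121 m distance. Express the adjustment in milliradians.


1 mrad subtends 1 cm per 10 m of range, so adj = error_cm / (dist_m / 10) = 8 / (121/10) = 0.6612 mrad

0.6612 mrad


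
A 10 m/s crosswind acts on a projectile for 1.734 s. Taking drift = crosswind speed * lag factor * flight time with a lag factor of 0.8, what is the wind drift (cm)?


drift = v_wind * lag * t = 10 * 0.8 * 1.734 = 13.872 m ≈ 1387 cm

1387 cm


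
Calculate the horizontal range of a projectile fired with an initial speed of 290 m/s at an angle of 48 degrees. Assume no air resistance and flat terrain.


R = v0^2 * sin(2*theta) / g = 290^2 * sin(2*48°) / 9.81 = 8526 m

8526 m
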